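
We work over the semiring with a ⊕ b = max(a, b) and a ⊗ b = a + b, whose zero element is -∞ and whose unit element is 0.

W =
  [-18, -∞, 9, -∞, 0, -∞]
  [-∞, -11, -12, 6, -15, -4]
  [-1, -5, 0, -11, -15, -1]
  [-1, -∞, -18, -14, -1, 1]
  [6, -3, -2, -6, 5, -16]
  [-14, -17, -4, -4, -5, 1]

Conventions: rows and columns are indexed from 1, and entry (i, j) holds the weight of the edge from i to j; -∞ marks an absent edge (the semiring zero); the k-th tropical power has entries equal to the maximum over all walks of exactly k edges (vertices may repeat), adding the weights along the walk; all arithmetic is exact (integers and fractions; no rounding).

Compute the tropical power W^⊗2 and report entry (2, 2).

W^⊗2:
  [8, 4, 9, -2, 5, 8]
  [5, -17, -8, -5, 5, 7]
  [-1, -5, 8, 1, -1, 0]
  [5, -4, 8, -3, 4, 2]
  [11, 2, 15, 3, 10, -3]
  [1, -8, -3, -3, 0, 2]
Key observation: the optimum is the walk 2->3->2, with weight (-12) + (-5) = -17.
Optimal value attained by: walk 2->3->2.
Answer: (W^⊗2)[2][2] = -17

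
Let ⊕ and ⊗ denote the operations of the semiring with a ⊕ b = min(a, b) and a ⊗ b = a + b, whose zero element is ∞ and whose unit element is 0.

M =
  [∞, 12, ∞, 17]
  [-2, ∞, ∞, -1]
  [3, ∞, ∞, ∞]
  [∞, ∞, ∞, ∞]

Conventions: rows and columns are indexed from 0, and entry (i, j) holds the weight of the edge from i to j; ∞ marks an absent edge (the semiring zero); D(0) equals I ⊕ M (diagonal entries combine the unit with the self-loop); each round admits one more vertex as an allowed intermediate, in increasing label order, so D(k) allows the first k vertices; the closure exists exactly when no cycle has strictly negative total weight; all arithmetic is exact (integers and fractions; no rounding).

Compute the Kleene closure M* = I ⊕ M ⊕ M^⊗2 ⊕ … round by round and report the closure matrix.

D(0):
  [0, 12, ∞, 17]
  [-2, 0, ∞, -1]
  [3, ∞, 0, ∞]
  [∞, ∞, ∞, 0]
D(1):
  [0, 12, ∞, 17]
  [-2, 0, ∞, -1]
  [3, 15, 0, 20]
  [∞, ∞, ∞, 0]
D(2):
  [0, 12, ∞, 11]
  [-2, 0, ∞, -1]
  [3, 15, 0, 14]
  [∞, ∞, ∞, 0]
D(3):
  [0, 12, ∞, 11]
  [-2, 0, ∞, -1]
  [3, 15, 0, 14]
  [∞, ∞, ∞, 0]
D(4):
  [0, 12, ∞, 11]
  [-2, 0, ∞, -1]
  [3, 15, 0, 14]
  [∞, ∞, ∞, 0]
Answer: M* = [[0, 12, ∞, 11], [-2, 0, ∞, -1], [3, 15, 0, 14], [∞, ∞, ∞, 0]]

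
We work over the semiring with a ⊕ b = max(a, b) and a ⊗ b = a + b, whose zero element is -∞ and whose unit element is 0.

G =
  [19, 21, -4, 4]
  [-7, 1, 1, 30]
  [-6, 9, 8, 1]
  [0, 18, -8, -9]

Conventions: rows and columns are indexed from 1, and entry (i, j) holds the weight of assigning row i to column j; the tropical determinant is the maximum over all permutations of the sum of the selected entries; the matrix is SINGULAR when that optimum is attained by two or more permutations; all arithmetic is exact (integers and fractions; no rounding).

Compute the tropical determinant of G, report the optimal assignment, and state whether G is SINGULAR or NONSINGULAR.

σ = (1, 2, 3, 4): 19 + 1 + 8 + (-9) = 19
σ = (1, 2, 4, 3): 19 + 1 + 1 + (-8) = 13
σ = (1, 3, 2, 4): 19 + 1 + 9 + (-9) = 20
σ = (1, 3, 4, 2): 19 + 1 + 1 + 18 = 39
σ = (1, 4, 2, 3): 19 + 30 + 9 + (-8) = 50
σ = (1, 4, 3, 2): 19 + 30 + 8 + 18 = 75
σ = (2, 1, 3, 4): 21 + (-7) + 8 + (-9) = 13
σ = (2, 1, 4, 3): 21 + (-7) + 1 + (-8) = 7
σ = (2, 3, 1, 4): 21 + 1 + (-6) + (-9) = 7
σ = (2, 3, 4, 1): 21 + 1 + 1 + 0 = 23
σ = (2, 4, 1, 3): 21 + 30 + (-6) + (-8) = 37
σ = (2, 4, 3, 1): 21 + 30 + 8 + 0 = 59
σ = (3, 1, 2, 4): (-4) + (-7) + 9 + (-9) = -11
σ = (3, 1, 4, 2): (-4) + (-7) + 1 + 18 = 8
σ = (3, 2, 1, 4): (-4) + 1 + (-6) + (-9) = -18
σ = (3, 2, 4, 1): (-4) + 1 + 1 + 0 = -2
σ = (3, 4, 1, 2): (-4) + 30 + (-6) + 18 = 38
σ = (3, 4, 2, 1): (-4) + 30 + 9 + 0 = 35
σ = (4, 1, 2, 3): 4 + (-7) + 9 + (-8) = -2
σ = (4, 1, 3, 2): 4 + (-7) + 8 + 18 = 23
σ = (4, 2, 1, 3): 4 + 1 + (-6) + (-8) = -9
σ = (4, 2, 3, 1): 4 + 1 + 8 + 0 = 13
σ = (4, 3, 1, 2): 4 + 1 + (-6) + 18 = 17
σ = (4, 3, 2, 1): 4 + 1 + 9 + 0 = 14
Optimal value attained by: σ = (1, 4, 3, 2).
Answer: det⊕(G) = 75; verdict: NONSINGULAR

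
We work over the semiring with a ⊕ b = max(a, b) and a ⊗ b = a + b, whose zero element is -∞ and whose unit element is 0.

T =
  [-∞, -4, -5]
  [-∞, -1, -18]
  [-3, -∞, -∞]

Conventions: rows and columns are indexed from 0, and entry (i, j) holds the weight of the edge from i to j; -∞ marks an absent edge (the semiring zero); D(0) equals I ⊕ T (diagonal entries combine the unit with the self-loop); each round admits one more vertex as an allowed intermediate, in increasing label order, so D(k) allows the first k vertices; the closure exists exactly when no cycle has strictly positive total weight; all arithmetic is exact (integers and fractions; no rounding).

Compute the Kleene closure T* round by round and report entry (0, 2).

D(0):
  [0, -4, -5]
  [-∞, 0, -18]
  [-3, -∞, 0]
D(1):
  [0, -4, -5]
  [-∞, 0, -18]
  [-3, -7, 0]
D(2):
  [0, -4, -5]
  [-∞, 0, -18]
  [-3, -7, 0]
D(3):
  [0, -4, -5]
  [-21, 0, -18]
  [-3, -7, 0]
Answer: T*[0][2] = -5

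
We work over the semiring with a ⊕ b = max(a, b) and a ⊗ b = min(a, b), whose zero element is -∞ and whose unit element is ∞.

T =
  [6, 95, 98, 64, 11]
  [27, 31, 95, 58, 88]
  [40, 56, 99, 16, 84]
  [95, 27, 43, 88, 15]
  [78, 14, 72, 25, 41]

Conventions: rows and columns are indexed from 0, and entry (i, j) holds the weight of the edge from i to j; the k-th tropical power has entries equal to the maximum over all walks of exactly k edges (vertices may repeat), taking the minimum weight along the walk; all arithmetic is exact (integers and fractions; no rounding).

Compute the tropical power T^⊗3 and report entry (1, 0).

T^⊗2:
  [64, 56, 98, 64, 88]
  [78, 56, 95, 58, 84]
  [78, 56, 99, 56, 84]
  [88, 95, 95, 88, 43]
  [41, 78, 78, 64, 72]
T^⊗3:
  [78, 64, 98, 64, 84]
  [78, 78, 95, 64, 84]
  [78, 78, 99, 64, 84]
  [88, 88, 95, 88, 88]
  [72, 56, 78, 64, 78]
Key observation: the optimum is the walk 1->2->4->0, with weight 95 min 84 min 78 = 78.
Optimal value attained by: walk 1->2->4->0.
Answer: (T^⊗3)[1][0] = 78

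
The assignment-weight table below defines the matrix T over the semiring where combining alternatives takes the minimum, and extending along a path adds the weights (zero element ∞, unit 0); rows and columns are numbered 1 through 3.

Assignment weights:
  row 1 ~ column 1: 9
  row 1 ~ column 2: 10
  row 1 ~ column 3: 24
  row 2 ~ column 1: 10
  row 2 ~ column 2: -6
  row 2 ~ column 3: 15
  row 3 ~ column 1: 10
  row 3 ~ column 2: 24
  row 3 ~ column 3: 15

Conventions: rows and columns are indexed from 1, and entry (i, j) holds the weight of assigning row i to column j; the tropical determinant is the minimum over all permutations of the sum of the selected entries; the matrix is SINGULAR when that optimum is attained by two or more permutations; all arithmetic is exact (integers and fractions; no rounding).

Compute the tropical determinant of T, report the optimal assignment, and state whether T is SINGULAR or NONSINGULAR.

σ = (1, 2, 3): 9 + (-6) + 15 = 18
σ = (1, 3, 2): 9 + 15 + 24 = 48
σ = (2, 1, 3): 10 + 10 + 15 = 35
σ = (2, 3, 1): 10 + 15 + 10 = 35
σ = (3, 1, 2): 24 + 10 + 24 = 58
σ = (3, 2, 1): 24 + (-6) + 10 = 28
Optimal value attained by: σ = (1, 2, 3).
Answer: det⊕(T) = 18; verdict: NONSINGULAR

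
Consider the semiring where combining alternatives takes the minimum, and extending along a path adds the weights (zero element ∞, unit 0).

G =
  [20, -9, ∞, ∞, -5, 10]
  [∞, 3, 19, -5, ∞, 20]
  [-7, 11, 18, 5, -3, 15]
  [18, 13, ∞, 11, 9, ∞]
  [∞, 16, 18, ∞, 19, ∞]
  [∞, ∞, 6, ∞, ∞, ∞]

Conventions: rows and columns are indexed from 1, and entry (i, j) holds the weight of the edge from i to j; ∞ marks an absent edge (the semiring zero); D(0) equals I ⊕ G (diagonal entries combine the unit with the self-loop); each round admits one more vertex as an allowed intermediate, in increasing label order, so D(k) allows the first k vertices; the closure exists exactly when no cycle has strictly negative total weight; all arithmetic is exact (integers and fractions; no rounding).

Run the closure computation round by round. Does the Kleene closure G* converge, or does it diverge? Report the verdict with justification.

D(0):
  [0, -9, ∞, ∞, -5, 10]
  [∞, 0, 19, -5, ∞, 20]
  [-7, 11, 0, 5, -3, 15]
  [18, 13, ∞, 0, 9, ∞]
  [∞, 16, 18, ∞, 0, ∞]
  [∞, ∞, 6, ∞, ∞, 0]
D(1):
  [0, -9, ∞, ∞, -5, 10]
  [∞, 0, 19, -5, ∞, 20]
  [-7, -16, 0, 5, -12, 3]
  [18, 9, ∞, 0, 9, 28]
  [∞, 16, 18, ∞, 0, ∞]
  [∞, ∞, 6, ∞, ∞, 0]
D(2):
  [0, -9, 10, -14, -5, 10]
  [∞, 0, 19, -5, ∞, 20]
  [-7, -16, 0, -21, -12, 3]
  [18, 9, 28, 0, 9, 28]
  [∞, 16, 18, 11, 0, 36]
  [∞, ∞, 6, ∞, ∞, 0]
D(3):
  [0, -9, 10, -14, -5, 10]
  [12, 0, 19, -5, 7, 20]
  [-7, -16, 0, -21, -12, 3]
  [18, 9, 28, 0, 9, 28]
  [11, 2, 18, -3, 0, 21]
  [-1, -10, 6, -15, -6, 0]
D(4):
  [0, -9, 10, -14, -5, 10]
  [12, 0, 19, -5, 4, 20]
  [-7, -16, 0, -21, -12, 3]
  [18, 9, 28, 0, 9, 28]
  [11, 2, 18, -3, 0, 21]
  [-1, -10, 6, -15, -6, 0]
D(5):
  [0, -9, 10, -14, -5, 10]
  [12, 0, 19, -5, 4, 20]
  [-7, -16, 0, -21, -12, 3]
  [18, 9, 27, 0, 9, 28]
  [11, 2, 18, -3, 0, 21]
  [-1, -10, 6, -15, -6, 0]
D(6):
  [0, -9, 10, -14, -5, 10]
  [12, 0, 19, -5, 4, 20]
  [-7, -16, 0, -21, -12, 3]
  [18, 9, 27, 0, 9, 28]
  [11, 2, 18, -3, 0, 21]
  [-1, -10, 6, -15, -6, 0]
Key observation: every diagonal entry stays at the unit through all rounds, so no improving cycle exists.
Answer: CONVERGES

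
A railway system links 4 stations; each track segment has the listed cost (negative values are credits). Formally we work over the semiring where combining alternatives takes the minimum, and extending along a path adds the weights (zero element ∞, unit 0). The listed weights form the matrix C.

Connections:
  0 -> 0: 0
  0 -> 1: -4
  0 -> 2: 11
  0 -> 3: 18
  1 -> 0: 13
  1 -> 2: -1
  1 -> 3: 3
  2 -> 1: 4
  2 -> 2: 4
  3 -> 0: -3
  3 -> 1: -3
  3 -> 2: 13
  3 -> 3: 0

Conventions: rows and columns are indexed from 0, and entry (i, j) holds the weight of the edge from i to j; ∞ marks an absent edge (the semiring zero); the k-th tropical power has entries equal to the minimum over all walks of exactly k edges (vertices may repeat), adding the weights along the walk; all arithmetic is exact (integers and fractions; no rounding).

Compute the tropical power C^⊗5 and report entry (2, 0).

C^⊗2:
  [0, -4, -5, -1]
  [0, 0, 3, 3]
  [17, 8, 3, 7]
  [-3, -7, -4, 0]
C^⊗3:
  [-4, -4, -5, -1]
  [0, -4, -1, 3]
  [4, 4, 7, 7]
  [-3, -7, -8, -4]
C^⊗4:
  [-4, -8, -5, -1]
  [0, -4, -5, -1]
  [4, 0, 3, 7]
  [-7, -7, -8, -4]
C^⊗5:
  [-4, -8, -9, -5]
  [-4, -4, -5, -1]
  [4, 0, -1, 3]
  [-7, -11, -8, -4]
Key observation: the optimum is the walk 2->1->3->0->0->0, with weight 4 + 3 + (-3) + 0 + 0 = 4.
Optimal value attained by: walk 2->1->3->0->0->0.
Answer: (C^⊗5)[2][0] = 4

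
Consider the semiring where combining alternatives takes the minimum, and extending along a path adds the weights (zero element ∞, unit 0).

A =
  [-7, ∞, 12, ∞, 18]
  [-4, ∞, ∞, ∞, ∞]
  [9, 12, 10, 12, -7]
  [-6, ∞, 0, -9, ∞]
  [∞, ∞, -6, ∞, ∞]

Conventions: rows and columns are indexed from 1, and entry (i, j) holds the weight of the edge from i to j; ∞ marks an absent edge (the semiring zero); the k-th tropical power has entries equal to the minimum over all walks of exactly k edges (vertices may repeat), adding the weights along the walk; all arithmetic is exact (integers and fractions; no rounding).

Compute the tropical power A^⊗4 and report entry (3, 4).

A^⊗2:
  [-14, 24, 5, 24, 5]
  [-11, ∞, 8, ∞, 14]
  [2, 22, -13, 3, 3]
  [-15, 12, -9, -18, -7]
  [3, 6, 4, 6, -13]
A^⊗3:
  [-21, 17, -2, 15, -2]
  [-18, 20, 1, 20, 1]
  [-5, -1, -3, -6, -20]
  [-24, 3, -18, -27, -16]
  [-4, 16, -19, -3, -3]
A^⊗4:
  [-28, 10, -9, 6, -9]
  [-25, 13, -6, 11, -6]
  [-12, 9, -26, -15, -10]
  [-33, -6, -27, -36, -25]
  [-11, -7, -9, -12, -26]
Key observation: the optimum is the walk 3->4->4->4->4, with weight 12 + (-9) + (-9) + (-9) = -15.
Optimal value attained by: walk 3->4->4->4->4.
Answer: (A^⊗4)[3][4] = -15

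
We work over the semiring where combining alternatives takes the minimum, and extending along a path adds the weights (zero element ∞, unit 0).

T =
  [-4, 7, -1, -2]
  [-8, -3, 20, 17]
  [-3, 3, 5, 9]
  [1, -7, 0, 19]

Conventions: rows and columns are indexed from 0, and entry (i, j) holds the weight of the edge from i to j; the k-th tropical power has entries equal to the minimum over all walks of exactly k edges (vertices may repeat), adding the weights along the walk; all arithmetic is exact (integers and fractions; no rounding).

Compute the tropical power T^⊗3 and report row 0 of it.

T^⊗2:
  [-8, -9, -5, -6]
  [-12, -6, -9, -10]
  [-7, 0, -4, -5]
  [-15, -10, 0, -1]
T^⊗3:
  [-17, -13, -9, -10]
  [-16, -17, -13, -14]
  [-11, -12, -8, -9]
  [-19, -13, -16, -17]
Answer: row 0 of T^⊗3 = [-17, -13, -9, -10]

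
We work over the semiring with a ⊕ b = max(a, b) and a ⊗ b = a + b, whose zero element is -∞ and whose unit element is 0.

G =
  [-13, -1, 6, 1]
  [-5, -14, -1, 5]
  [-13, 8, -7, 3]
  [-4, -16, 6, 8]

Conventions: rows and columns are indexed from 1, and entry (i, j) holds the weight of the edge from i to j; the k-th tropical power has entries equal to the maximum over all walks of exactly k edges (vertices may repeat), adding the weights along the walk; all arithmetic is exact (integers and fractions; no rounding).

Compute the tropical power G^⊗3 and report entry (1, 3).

G^⊗2:
  [-3, 14, 7, 9]
  [1, 7, 11, 13]
  [3, 1, 9, 13]
  [4, 14, 14, 16]
G^⊗3:
  [9, 15, 15, 19]
  [9, 19, 19, 21]
  [9, 17, 19, 21]
  [12, 22, 22, 24]
Key observation: the optimum is the walk 1->3->4->3, with weight 6 + 3 + 6 = 15.
Optimal value attained by: walk 1->3->4->3.
Answer: (G^⊗3)[1][3] = 15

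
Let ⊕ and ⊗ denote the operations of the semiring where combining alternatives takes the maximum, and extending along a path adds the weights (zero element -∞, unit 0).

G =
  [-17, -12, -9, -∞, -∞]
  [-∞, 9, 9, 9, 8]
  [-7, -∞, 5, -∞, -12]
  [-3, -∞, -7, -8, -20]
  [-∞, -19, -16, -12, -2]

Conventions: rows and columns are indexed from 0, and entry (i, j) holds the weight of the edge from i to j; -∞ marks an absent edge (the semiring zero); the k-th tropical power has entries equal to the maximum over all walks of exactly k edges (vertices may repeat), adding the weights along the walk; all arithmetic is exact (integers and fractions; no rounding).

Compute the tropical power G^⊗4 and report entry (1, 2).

G^⊗2:
  [-16, -3, -3, -3, -4]
  [6, 18, 18, 18, 17]
  [-2, -19, 10, -24, -7]
  [-11, -15, -2, -16, -19]
  [-15, -10, -10, -10, -4]
G^⊗3:
  [-6, 6, 6, 6, 5]
  [15, 27, 27, 27, 26]
  [3, -10, 15, -10, -2]
  [-9, -6, 3, -6, -7]
  [-13, -1, -1, -1, -2]
G^⊗4:
  [3, 15, 15, 15, 14]
  [24, 36, 36, 36, 35]
  [8, -1, 20, -1, 3]
  [-4, 3, 8, 3, 2]
  [-4, 8, 8, 8, 7]
Key observation: the optimum is the walk 1->1->1->1->2, with weight 9 + 9 + 9 + 9 = 36.
Optimal value attained by: walk 1->1->1->1->2.
Answer: (G^⊗4)[1][2] = 36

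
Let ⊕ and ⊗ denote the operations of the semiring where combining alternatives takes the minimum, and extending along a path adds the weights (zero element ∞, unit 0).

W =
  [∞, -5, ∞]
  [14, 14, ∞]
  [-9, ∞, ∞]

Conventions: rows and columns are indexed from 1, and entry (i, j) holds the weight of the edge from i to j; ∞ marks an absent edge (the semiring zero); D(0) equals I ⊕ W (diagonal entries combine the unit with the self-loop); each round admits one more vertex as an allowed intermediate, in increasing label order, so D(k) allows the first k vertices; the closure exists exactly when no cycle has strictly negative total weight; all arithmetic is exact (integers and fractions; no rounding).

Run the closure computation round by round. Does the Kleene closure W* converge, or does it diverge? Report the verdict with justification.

D(0):
  [0, -5, ∞]
  [14, 0, ∞]
  [-9, ∞, 0]
D(1):
  [0, -5, ∞]
  [14, 0, ∞]
  [-9, -14, 0]
D(2):
  [0, -5, ∞]
  [14, 0, ∞]
  [-9, -14, 0]
D(3):
  [0, -5, ∞]
  [14, 0, ∞]
  [-9, -14, 0]
Key observation: every diagonal entry stays at the unit through all rounds, so no improving cycle exists.
Answer: CONVERGES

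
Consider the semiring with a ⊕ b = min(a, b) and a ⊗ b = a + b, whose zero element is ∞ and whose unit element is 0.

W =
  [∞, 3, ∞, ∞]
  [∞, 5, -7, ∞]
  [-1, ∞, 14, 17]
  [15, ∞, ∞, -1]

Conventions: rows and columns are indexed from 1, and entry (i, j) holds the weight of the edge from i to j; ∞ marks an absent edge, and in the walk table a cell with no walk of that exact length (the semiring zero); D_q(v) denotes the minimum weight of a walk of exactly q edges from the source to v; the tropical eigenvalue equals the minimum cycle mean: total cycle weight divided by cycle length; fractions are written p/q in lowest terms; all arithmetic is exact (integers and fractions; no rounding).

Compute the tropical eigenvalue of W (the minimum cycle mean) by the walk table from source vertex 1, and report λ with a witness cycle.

q=0: [0, ∞, ∞, ∞]
q=1: [∞, 3, ∞, ∞]
q=2: [∞, 8, -4, ∞]
q=3: [-5, 13, 1, 13]
q=4: [0, -2, 6, 12]
Optimal cycle mean attained by: cycle 1->2->3->1, total 3 + (-7) + (-1), length 3.
Answer: λ = -5/3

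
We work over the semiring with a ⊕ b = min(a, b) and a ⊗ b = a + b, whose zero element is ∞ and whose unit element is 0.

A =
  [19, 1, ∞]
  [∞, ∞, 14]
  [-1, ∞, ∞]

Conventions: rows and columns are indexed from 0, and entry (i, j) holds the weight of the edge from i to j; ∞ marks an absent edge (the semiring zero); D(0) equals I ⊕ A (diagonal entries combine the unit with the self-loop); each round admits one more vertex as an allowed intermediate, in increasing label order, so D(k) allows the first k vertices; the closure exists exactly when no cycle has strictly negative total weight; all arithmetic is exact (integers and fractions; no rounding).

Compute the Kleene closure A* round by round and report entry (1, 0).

D(0):
  [0, 1, ∞]
  [∞, 0, 14]
  [-1, ∞, 0]
D(1):
  [0, 1, ∞]
  [∞, 0, 14]
  [-1, 0, 0]
D(2):
  [0, 1, 15]
  [∞, 0, 14]
  [-1, 0, 0]
D(3):
  [0, 1, 15]
  [13, 0, 14]
  [-1, 0, 0]
Answer: A*[1][0] = 13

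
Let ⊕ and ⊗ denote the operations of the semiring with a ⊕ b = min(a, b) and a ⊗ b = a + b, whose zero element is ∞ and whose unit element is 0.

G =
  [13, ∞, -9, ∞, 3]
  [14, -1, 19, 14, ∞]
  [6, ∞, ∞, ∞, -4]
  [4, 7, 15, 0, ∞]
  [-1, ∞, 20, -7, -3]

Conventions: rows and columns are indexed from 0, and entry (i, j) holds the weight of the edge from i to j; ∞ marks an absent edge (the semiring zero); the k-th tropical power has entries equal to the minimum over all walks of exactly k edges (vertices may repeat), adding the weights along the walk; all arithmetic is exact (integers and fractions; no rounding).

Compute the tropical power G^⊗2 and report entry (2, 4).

G^⊗2:
  [-3, ∞, 4, -4, -13]
  [13, -2, 5, 13, 15]
  [-5, ∞, -3, -11, -7]
  [4, 6, -5, 0, 7]
  [-4, 0, -10, -10, -6]
Key observation: the optimum is the walk 2->4->4, with weight (-4) + (-3) = -7.
Optimal value attained by: walk 2->4->4.
Answer: (G^⊗2)[2][4] = -7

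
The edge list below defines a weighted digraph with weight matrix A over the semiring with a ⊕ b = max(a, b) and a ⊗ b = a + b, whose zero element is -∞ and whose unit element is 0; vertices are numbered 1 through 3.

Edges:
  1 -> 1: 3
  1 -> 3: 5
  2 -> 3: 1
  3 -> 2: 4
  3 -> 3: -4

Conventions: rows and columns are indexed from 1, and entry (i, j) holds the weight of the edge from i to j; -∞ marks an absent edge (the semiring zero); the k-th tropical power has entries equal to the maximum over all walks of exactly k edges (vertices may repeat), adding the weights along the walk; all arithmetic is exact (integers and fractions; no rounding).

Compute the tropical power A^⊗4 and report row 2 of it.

A^⊗2:
  [6, 9, 8]
  [-∞, 5, -3]
  [-∞, 0, 5]
A^⊗3:
  [9, 12, 11]
  [-∞, 1, 6]
  [-∞, 9, 1]
A^⊗4:
  [12, 15, 14]
  [-∞, 10, 2]
  [-∞, 5, 10]
Answer: row 2 of A^⊗4 = [-∞, 10, 2]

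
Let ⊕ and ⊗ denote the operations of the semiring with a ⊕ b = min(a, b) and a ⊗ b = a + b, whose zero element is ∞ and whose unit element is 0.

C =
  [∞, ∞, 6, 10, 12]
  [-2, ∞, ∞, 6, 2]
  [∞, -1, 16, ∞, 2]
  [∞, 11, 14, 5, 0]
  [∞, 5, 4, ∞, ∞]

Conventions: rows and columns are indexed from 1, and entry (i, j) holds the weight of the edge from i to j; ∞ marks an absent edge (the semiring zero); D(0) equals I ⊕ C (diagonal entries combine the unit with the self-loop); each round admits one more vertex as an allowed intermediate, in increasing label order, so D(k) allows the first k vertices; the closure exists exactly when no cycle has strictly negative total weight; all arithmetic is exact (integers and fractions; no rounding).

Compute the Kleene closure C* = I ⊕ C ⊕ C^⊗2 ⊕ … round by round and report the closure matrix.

D(0):
  [0, ∞, 6, 10, 12]
  [-2, 0, ∞, 6, 2]
  [∞, -1, 0, ∞, 2]
  [∞, 11, 14, 0, 0]
  [∞, 5, 4, ∞, 0]
D(1):
  [0, ∞, 6, 10, 12]
  [-2, 0, 4, 6, 2]
  [∞, -1, 0, ∞, 2]
  [∞, 11, 14, 0, 0]
  [∞, 5, 4, ∞, 0]
D(2):
  [0, ∞, 6, 10, 12]
  [-2, 0, 4, 6, 2]
  [-3, -1, 0, 5, 1]
  [9, 11, 14, 0, 0]
  [3, 5, 4, 11, 0]
D(3):
  [0, 5, 6, 10, 7]
  [-2, 0, 4, 6, 2]
  [-3, -1, 0, 5, 1]
  [9, 11, 14, 0, 0]
  [1, 3, 4, 9, 0]
D(4):
  [0, 5, 6, 10, 7]
  [-2, 0, 4, 6, 2]
  [-3, -1, 0, 5, 1]
  [9, 11, 14, 0, 0]
  [1, 3, 4, 9, 0]
D(5):
  [0, 5, 6, 10, 7]
  [-2, 0, 4, 6, 2]
  [-3, -1, 0, 5, 1]
  [1, 3, 4, 0, 0]
  [1, 3, 4, 9, 0]
Answer: C* = [[0, 5, 6, 10, 7], [-2, 0, 4, 6, 2], [-3, -1, 0, 5, 1], [1, 3, 4, 0, 0], [1, 3, 4, 9, 0]]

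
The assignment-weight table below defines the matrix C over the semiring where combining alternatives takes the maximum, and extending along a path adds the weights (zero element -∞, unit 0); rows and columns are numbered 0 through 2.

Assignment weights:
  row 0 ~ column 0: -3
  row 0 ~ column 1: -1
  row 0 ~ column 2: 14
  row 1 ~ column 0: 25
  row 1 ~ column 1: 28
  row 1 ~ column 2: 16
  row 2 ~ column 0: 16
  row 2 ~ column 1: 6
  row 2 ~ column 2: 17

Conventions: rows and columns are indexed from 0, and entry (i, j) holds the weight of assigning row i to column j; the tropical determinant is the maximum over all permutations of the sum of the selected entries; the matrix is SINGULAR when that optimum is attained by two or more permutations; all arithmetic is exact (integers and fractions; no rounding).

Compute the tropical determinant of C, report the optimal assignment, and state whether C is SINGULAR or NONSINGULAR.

σ = (0, 1, 2): (-3) + 28 + 17 = 42
σ = (0, 2, 1): (-3) + 16 + 6 = 19
σ = (1, 0, 2): (-1) + 25 + 17 = 41
σ = (1, 2, 0): (-1) + 16 + 16 = 31
σ = (2, 0, 1): 14 + 25 + 6 = 45
σ = (2, 1, 0): 14 + 28 + 16 = 58
Optimal value attained by: σ = (2, 1, 0).
Answer: det⊕(C) = 58; verdict: NONSINGULAR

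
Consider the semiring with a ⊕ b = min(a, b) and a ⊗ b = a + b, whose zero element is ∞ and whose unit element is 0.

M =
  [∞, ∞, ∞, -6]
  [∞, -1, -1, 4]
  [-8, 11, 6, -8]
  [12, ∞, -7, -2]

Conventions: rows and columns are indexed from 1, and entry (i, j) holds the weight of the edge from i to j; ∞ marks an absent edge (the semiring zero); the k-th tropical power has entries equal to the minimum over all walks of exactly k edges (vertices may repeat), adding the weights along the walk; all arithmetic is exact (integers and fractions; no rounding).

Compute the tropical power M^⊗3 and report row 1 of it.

M^⊗2:
  [6, ∞, -13, -8]
  [-9, -2, -3, -9]
  [-2, 10, -15, -14]
  [-15, 4, -9, -15]
M^⊗3:
  [-21, -2, -15, -21]
  [-11, -3, -16, -15]
  [-23, -4, -21, -23]
  [-17, 2, -22, -21]
Answer: row 1 of M^⊗3 = [-21, -2, -15, -21]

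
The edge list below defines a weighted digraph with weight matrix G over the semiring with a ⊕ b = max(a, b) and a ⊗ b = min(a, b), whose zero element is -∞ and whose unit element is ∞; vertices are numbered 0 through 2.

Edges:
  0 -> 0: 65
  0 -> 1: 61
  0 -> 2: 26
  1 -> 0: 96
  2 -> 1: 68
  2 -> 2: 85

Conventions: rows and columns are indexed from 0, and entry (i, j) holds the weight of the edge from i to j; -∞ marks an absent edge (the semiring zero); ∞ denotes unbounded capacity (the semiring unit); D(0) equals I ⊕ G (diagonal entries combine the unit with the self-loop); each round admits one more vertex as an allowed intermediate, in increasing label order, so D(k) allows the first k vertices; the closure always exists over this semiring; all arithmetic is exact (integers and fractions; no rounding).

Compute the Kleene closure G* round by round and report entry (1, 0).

D(0):
  [∞, 61, 26]
  [96, ∞, -∞]
  [-∞, 68, ∞]
D(1):
  [∞, 61, 26]
  [96, ∞, 26]
  [-∞, 68, ∞]
D(2):
  [∞, 61, 26]
  [96, ∞, 26]
  [68, 68, ∞]
D(3):
  [∞, 61, 26]
  [96, ∞, 26]
  [68, 68, ∞]
Answer: G*[1][0] = 96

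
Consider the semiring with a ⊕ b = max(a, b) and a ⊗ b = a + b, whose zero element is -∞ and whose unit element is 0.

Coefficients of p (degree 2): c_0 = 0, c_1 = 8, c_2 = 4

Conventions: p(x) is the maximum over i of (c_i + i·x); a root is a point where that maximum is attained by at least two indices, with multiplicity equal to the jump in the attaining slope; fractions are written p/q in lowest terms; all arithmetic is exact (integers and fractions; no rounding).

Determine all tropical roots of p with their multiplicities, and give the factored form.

hull edge (i=0, c=0) to (i=1, c=8): slope 8, span 1
hull edge (i=1, c=8) to (i=2, c=4): slope -4, span 1
Factored form: p(x) = 4 ⊗ (x ⊕ (-8)) ⊗ (x ⊕ 4)
Answer: roots = -8 (mult 1), 4 (mult 1)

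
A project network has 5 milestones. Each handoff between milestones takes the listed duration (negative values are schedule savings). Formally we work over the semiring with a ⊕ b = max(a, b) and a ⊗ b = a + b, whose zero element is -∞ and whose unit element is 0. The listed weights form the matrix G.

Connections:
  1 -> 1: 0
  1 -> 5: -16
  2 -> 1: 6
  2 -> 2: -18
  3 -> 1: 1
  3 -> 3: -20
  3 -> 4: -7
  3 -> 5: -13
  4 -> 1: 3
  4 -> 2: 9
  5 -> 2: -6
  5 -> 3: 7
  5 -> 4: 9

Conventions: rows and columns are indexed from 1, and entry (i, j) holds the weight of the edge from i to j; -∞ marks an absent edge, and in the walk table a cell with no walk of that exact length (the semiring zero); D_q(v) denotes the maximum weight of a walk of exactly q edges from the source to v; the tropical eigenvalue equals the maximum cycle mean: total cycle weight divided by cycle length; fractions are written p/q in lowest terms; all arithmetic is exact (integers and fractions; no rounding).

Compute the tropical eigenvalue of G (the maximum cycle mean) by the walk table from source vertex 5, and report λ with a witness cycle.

q=0: [-∞, -∞, -∞, -∞, 0]
q=1: [-∞, -6, 7, 9, -∞]
q=2: [12, 18, -13, 0, -6]
q=3: [24, 9, 1, 3, -4]
q=4: [24, 12, 3, 5, 8]
q=5: [24, 14, 15, 17, 8]
Optimal cycle mean attained by: cycle 1->5->4->2->1, total (-16) + 9 + 9 + 6, length 4.
Answer: λ = 2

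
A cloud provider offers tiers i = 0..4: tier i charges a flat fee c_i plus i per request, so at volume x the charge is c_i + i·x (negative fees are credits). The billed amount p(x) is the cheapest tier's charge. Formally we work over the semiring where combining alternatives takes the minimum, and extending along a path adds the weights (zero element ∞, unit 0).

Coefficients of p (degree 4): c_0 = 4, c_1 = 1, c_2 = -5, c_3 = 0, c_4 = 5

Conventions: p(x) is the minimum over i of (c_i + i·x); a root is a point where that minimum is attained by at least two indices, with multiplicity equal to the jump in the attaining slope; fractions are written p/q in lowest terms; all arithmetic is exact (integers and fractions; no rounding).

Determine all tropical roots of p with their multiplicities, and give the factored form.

hull edge (i=0, c=4) to (i=2, c=-5): slope -9/2, span 2
hull edge (i=2, c=-5) to (i=4, c=5): slope 5, span 2
Factored form: p(x) = 5 ⊗ (x ⊕ (-5)) ⊗ (x ⊕ (-5)) ⊗ (x ⊕ 9/2) ⊗ (x ⊕ 9/2)
Answer: roots = -5 (mult 2), 9/2 (mult 2)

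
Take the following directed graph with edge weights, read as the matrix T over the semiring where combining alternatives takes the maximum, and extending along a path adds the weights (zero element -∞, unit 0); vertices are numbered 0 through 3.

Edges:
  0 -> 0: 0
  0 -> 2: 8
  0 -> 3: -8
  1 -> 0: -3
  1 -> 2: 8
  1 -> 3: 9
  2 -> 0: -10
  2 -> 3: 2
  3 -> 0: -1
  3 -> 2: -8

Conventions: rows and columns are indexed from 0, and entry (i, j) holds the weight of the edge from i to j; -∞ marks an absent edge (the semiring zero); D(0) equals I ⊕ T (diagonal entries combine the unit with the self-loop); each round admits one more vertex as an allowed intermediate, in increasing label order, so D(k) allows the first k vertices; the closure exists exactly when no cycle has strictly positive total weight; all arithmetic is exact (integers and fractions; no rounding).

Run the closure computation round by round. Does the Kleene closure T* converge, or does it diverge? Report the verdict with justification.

D(0):
  [0, -∞, 8, -8]
  [-3, 0, 8, 9]
  [-10, -∞, 0, 2]
  [-1, -∞, -8, 0]
D(1):
  [0, -∞, 8, -8]
  [-3, 0, 8, 9]
  [-10, -∞, 0, 2]
  [-1, -∞, 7, 0]
D(2):
  [0, -∞, 8, -8]
  [-3, 0, 8, 9]
  [-10, -∞, 0, 2]
  [-1, -∞, 7, 0]
Detection: at round 3, diagonal entry (3, 3) turns strictly positive.
Key observation: the cycle 3->0->2->3 has total weight (-1) + 8 + 2, which is strictly positive.
Answer: DIVERGES — positive cycle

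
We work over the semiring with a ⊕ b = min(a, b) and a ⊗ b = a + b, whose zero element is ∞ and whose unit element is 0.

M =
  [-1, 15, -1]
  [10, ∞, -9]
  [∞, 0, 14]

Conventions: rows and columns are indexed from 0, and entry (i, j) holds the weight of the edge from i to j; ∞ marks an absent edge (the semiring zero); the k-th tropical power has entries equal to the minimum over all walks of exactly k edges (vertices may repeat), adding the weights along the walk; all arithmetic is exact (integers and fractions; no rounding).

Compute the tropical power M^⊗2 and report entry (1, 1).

M^⊗2:
  [-2, -1, -2]
  [9, -9, 5]
  [10, 14, -9]
Key observation: the optimum is the walk 1->2->1, with weight (-9) + 0 = -9.
Optimal value attained by: walk 1->2->1.
Answer: (M^⊗2)[1][1] = -9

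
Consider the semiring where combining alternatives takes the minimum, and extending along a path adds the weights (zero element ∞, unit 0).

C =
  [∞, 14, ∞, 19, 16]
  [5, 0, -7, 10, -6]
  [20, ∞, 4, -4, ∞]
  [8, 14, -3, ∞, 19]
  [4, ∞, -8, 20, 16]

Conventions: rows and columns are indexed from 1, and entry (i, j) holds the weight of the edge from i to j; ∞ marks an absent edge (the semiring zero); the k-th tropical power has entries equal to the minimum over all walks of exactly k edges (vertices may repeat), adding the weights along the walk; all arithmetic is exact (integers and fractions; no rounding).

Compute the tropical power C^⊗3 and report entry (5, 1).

C^⊗2:
  [19, 14, 7, 24, 8]
  [-2, 0, -14, -11, -6]
  [4, 10, -7, 0, 15]
  [17, 14, 1, -7, 8]
  [12, 18, -4, -12, 20]
C^⊗3:
  [12, 14, 0, 3, 8]
  [-3, 0, -14, -18, -6]
  [8, 10, -3, -11, 4]
  [1, 7, -10, -3, 8]
  [-4, 2, -15, -8, 7]
Key observation: the optimum is the walk 5->3->4->1, with weight (-8) + (-4) + 8 = -4.
Optimal value attained by: walk 5->3->4->1.
Answer: (C^⊗3)[5][1] = -4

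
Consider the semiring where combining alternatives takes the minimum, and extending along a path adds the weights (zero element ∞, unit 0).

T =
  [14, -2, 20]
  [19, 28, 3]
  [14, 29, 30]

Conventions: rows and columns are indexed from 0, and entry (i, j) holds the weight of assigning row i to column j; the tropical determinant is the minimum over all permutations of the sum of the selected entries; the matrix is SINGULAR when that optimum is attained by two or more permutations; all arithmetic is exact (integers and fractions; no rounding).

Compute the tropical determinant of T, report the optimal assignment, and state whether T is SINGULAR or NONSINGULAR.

σ = (0, 1, 2): 14 + 28 + 30 = 72
σ = (0, 2, 1): 14 + 3 + 29 = 46
σ = (1, 0, 2): (-2) + 19 + 30 = 47
σ = (1, 2, 0): (-2) + 3 + 14 = 15
σ = (2, 0, 1): 20 + 19 + 29 = 68
σ = (2, 1, 0): 20 + 28 + 14 = 62
Optimal value attained by: σ = (1, 2, 0).
Answer: det⊕(T) = 15; verdict: NONSINGULAR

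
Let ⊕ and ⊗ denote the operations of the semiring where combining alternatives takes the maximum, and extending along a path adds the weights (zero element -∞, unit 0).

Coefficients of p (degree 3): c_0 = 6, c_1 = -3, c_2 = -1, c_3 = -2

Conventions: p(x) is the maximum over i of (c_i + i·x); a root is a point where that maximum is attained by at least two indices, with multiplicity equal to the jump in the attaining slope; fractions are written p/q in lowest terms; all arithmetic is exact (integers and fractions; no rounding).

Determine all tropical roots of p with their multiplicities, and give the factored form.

hull edge (i=0, c=6) to (i=3, c=-2): slope -8/3, span 3
Factored form: p(x) = -2 ⊗ (x ⊕ 8/3) ⊗ (x ⊕ 8/3) ⊗ (x ⊕ 8/3)
Answer: roots = 8/3 (mult 3)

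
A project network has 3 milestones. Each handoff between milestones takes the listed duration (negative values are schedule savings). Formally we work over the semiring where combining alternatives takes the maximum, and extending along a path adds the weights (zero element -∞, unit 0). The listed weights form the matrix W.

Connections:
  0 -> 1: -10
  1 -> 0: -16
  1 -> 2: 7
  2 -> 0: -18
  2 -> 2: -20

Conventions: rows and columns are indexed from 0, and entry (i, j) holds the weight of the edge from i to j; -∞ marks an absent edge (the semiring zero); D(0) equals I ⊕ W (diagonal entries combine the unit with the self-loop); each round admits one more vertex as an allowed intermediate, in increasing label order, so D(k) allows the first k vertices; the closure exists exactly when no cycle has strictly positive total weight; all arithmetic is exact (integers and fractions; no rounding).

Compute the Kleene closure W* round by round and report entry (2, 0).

D(0):
  [0, -10, -∞]
  [-16, 0, 7]
  [-18, -∞, 0]
D(1):
  [0, -10, -∞]
  [-16, 0, 7]
  [-18, -28, 0]
D(2):
  [0, -10, -3]
  [-16, 0, 7]
  [-18, -28, 0]
D(3):
  [0, -10, -3]
  [-11, 0, 7]
  [-18, -28, 0]
Answer: W*[2][0] = -18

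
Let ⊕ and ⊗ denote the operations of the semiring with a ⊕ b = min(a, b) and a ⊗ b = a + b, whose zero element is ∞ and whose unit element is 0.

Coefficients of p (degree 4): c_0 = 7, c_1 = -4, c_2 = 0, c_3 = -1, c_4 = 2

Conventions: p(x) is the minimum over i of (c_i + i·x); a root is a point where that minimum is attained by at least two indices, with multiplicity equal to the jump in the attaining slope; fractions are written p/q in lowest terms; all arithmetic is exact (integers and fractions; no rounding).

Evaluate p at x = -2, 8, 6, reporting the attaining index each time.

p(-2) = min(7+0·(-2)=7, -4+1·(-2)=-6, 0+2·(-2)=-4, -1+3·(-2)=-7, 2+4·(-2)=-6) = -7 (attained by i=3)
p(8) = min(7+0·8=7, -4+1·8=4, 0+2·8=16, -1+3·8=23, 2+4·8=34) = 4 (attained by i=1)
p(6) = min(7+0·6=7, -4+1·6=2, 0+2·6=12, -1+3·6=17, 2+4·6=26) = 2 (attained by i=1)
Answer: p(-2) = -7; p(8) = 4; p(6) = 2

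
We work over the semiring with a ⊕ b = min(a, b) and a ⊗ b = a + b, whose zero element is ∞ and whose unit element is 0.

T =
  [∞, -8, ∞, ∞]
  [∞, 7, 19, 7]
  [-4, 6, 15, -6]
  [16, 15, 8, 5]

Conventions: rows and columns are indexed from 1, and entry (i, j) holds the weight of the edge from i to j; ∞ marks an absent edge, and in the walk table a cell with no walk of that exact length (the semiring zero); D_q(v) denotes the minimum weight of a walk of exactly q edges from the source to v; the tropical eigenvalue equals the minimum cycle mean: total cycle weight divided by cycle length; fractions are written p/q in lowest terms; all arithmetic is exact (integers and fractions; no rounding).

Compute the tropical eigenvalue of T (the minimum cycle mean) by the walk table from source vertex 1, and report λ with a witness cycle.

q=0: [0, ∞, ∞, ∞]
q=1: [∞, -8, ∞, ∞]
q=2: [∞, -1, 11, -1]
q=3: [7, 6, 7, 4]
q=4: [3, -1, 12, 1]
Optimal cycle mean attained by: cycle 1->2->4->3->1, total (-8) + 7 + 8 + (-4), length 4.
Answer: λ = 3/4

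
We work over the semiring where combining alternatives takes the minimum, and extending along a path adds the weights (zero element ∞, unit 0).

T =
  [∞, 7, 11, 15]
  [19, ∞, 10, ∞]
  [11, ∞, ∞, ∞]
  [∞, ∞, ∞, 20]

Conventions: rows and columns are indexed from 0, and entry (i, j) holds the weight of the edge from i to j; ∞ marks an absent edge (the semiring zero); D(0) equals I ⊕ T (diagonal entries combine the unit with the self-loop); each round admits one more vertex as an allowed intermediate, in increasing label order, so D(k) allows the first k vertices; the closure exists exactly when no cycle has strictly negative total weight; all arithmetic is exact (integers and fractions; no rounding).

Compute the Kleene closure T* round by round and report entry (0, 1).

D(0):
  [0, 7, 11, 15]
  [19, 0, 10, ∞]
  [11, ∞, 0, ∞]
  [∞, ∞, ∞, 0]
D(1):
  [0, 7, 11, 15]
  [19, 0, 10, 34]
  [11, 18, 0, 26]
  [∞, ∞, ∞, 0]
D(2):
  [0, 7, 11, 15]
  [19, 0, 10, 34]
  [11, 18, 0, 26]
  [∞, ∞, ∞, 0]
D(3):
  [0, 7, 11, 15]
  [19, 0, 10, 34]
  [11, 18, 0, 26]
  [∞, ∞, ∞, 0]
D(4):
  [0, 7, 11, 15]
  [19, 0, 10, 34]
  [11, 18, 0, 26]
  [∞, ∞, ∞, 0]
Answer: T*[0][1] = 7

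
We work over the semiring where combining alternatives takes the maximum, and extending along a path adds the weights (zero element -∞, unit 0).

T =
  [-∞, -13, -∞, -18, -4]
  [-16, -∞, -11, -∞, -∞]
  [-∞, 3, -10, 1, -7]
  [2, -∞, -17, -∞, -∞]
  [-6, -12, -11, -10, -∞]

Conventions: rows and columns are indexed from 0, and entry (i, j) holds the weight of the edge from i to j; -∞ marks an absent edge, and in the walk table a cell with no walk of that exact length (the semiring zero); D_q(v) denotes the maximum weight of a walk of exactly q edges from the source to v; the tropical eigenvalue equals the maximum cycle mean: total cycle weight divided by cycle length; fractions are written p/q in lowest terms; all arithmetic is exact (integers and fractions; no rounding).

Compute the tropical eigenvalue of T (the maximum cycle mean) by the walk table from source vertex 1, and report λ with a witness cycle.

q=0: [-∞, 0, -∞, -∞, -∞]
q=1: [-16, -∞, -11, -∞, -∞]
q=2: [-∞, -8, -21, -10, -18]
q=3: [-8, -18, -19, -20, -28]
q=4: [-18, -16, -29, -18, -12]
q=5: [-16, -24, -23, -22, -22]
Optimal cycle mean attained by: cycle 0->4->2->3->0, total (-4) + (-11) + 1 + 2, length 4.
Answer: λ = -3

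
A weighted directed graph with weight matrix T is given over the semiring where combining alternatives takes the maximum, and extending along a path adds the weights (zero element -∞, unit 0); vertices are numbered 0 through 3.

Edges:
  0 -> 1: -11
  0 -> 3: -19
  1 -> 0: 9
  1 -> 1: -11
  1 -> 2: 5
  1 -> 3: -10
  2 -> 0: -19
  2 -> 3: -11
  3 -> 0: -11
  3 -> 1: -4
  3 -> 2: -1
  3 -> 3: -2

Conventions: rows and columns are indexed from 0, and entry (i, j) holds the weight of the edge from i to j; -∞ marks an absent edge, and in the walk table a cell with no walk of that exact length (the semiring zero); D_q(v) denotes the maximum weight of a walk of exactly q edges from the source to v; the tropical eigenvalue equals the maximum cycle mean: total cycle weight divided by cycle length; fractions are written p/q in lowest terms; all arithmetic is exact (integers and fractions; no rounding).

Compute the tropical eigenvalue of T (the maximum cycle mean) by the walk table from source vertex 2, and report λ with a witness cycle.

q=0: [-∞, -∞, 0, -∞]
q=1: [-19, -∞, -∞, -11]
q=2: [-22, -15, -12, -13]
q=3: [-6, -17, -10, -15]
q=4: [-8, -17, -12, -17]
Optimal cycle mean attained by: cycle 0->1->0, total (-11) + 9, length 2.
Answer: λ = -1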